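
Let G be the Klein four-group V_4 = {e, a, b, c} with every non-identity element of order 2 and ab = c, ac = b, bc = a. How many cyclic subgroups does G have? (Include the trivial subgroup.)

A cyclic subgroup of order d is generated by each of its φ(d) elements of order d, so the cyclic subgroups of order d number (#elements of order d)/φ(d).
Cyclic subgroups by order — order 1: 1; order 2: 3.
Total: 4.

4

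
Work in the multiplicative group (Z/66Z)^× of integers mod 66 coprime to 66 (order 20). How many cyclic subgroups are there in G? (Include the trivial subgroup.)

8

A cyclic subgroup of order d is generated by each of its φ(d) elements of order d, so the cyclic subgroups of order d number (#elements of order d)/φ(d).
Cyclic subgroups by order — order 1: 1; order 2: 3; order 5: 1; order 10: 3.
Total: 8.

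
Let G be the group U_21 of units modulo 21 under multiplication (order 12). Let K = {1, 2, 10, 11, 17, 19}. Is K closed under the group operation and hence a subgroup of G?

No

17 ∈ K but its inverse 5 ∉ K, so K is not a subgroup.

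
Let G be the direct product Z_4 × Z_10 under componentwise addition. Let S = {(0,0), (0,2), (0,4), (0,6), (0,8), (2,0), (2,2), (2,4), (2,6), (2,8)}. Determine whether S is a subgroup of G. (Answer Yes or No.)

|S| = 10 divides |G| = 40, consistent with Lagrange.
S contains the identity, every element's inverse is in S, and S is closed under +: it is a subgroup.
In fact S = ⟨(2,4)⟩.

Yes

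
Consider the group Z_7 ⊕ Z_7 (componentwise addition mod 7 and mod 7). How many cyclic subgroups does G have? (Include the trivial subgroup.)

9

Group the elements of G by the cyclic subgroup they generate; each cyclic subgroup of order d accounts for φ(d) elements.
Cyclic subgroups by order — order 1: 1; order 7: 8.
Total: 9.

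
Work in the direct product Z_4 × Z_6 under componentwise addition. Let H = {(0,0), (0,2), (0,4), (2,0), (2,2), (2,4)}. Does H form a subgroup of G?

Yes

|H| = 6 divides |G| = 24, consistent with Lagrange.
H contains the identity, every element's inverse is in H, and H is closed under +: it is a subgroup.
In fact H = ⟨(2,4)⟩.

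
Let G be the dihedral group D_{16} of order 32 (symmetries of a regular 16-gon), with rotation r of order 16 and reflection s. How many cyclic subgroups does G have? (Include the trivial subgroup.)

21

Group the elements of G by the cyclic subgroup they generate; each cyclic subgroup of order d accounts for φ(d) elements.
Cyclic subgroups by order — order 1: 1; order 2: 17; order 4: 1; order 8: 1; order 16: 1.
Total: 21.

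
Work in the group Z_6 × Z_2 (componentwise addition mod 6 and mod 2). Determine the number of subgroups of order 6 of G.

|G| = 12 and 6 | 12, so subgroups of order 6 are possible by Lagrange.
The subgroups of order 6 are: {(0,0), (0,1), (2,0), (2,1), (4,0), (4,1)}; {(0,0), (1,0), (2,0), (3,0), (4,0), (5,0)}; {(0,0), (1,1), (2,0), (3,1), (4,0), (5,1)}.
So G has 3 subgroups of order 6.

3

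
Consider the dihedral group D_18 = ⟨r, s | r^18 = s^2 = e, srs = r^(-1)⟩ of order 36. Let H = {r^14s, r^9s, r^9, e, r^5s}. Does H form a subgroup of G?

|H| = 5 does not divide |G| = 36, so by Lagrange H is not a subgroup.

No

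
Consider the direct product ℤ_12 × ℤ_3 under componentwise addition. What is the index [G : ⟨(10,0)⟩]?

|⟨(10,0)⟩| = 6 and |G| = 36.
By Lagrange, [G : H] = |G|/|H| = 36/6 = 6.

6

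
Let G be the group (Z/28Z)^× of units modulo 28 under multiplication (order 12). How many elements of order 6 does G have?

6

The elements of order 6 are: 3, 5, 11, 17, 19, 23.
That's 6.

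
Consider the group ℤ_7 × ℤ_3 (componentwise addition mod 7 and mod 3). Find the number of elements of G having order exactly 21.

An element (a,b) has order lcm(ord(a), ord(b)); count pairs with lcm equal to 21.
Enumerating gives 12 such elements.

12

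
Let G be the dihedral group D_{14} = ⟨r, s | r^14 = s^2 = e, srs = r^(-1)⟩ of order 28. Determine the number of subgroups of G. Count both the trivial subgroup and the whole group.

28

|G| = 28, so by Lagrange every subgroup order divides 28. Divisors: 1, 2, 4, 7, 14, 28.
Subgroups by order — order 1: 1; order 2: 15; order 4: 7; order 7: 1; order 14: 3; order 28: 1.
Total: 1 + 15 + 7 + 1 + 3 + 1 = 28.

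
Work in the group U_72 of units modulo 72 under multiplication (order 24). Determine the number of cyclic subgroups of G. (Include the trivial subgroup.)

Group the elements of G by the cyclic subgroup they generate; each cyclic subgroup of order d accounts for φ(d) elements.
Cyclic subgroups by order — order 1: 1; order 2: 7; order 3: 1; order 6: 7.
Total: 16.

16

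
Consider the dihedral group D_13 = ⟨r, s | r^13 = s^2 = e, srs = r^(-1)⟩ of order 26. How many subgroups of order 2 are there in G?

13

|G| = 26 and 2 | 26, so subgroups of order 2 are possible by Lagrange.
The subgroups of order 2 are: {e, r^10s}; {e, r^11s}; {e, r^12s}; {e, r^2s}; … (13 in all).
So G has 13 subgroups of order 2.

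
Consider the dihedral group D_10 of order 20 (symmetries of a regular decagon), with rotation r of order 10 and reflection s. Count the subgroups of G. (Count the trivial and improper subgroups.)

22

|G| = 20, so by Lagrange every subgroup order divides 20. Divisors: 1, 2, 4, 5, 10, 20.
Subgroups by order — order 1: 1; order 2: 11; order 4: 5; order 5: 1; order 10: 3; order 20: 1.
Total: 1 + 11 + 5 + 1 + 3 + 1 = 22.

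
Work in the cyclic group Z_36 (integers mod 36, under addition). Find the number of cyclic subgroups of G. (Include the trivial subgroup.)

A cyclic subgroup of order d is generated by each of its φ(d) elements of order d, so the cyclic subgroups of order d number (#elements of order d)/φ(d).
Cyclic subgroups by order — order 1: 1; order 2: 1; order 3: 1; order 4: 1; order 6: 1; order 9: 1; order 12: 1; order 18: 1; order 36: 1.
Total: 9.

9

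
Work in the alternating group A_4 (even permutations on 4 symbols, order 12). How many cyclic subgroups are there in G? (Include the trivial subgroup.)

8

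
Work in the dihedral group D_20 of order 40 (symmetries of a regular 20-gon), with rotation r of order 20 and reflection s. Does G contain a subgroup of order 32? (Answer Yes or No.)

No

32 does not divide |G| = 40, so by Lagrange no subgroup of order 32 exists.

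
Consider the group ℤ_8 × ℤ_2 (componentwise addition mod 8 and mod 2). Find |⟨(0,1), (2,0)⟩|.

8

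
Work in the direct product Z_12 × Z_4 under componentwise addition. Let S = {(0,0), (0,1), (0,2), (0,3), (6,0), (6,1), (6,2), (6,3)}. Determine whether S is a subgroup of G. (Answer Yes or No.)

|S| = 8 divides |G| = 48, consistent with Lagrange.
S contains the identity, every element's inverse is in S, and S is closed under +: it is a subgroup.

Yes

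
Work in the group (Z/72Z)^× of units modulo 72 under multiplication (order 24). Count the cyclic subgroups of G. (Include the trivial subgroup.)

16

Group the elements of G by the cyclic subgroup they generate; each cyclic subgroup of order d accounts for φ(d) elements.
Cyclic subgroups by order — order 1: 1; order 2: 7; order 3: 1; order 6: 7.
Total: 16.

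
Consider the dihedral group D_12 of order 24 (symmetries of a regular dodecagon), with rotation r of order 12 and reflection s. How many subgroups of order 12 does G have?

|G| = 24 and 12 | 24, so subgroups of order 12 are possible by Lagrange.
The subgroups of order 12 are: {e, r, r^2, r^3, r^4, r^5, r^6, r^7, r^8, r^9, r^10, r^11}; {e, r^2, r^4, r^6, r^8, r^10, s, r^2s, r^4s, r^6s, r^8s, r^10s}; {e, r^2, r^4, r^6, r^8, r^10, rs, r^3s, r^5s, r^7s, r^9s, r^11s}.
So G has 3 subgroups of order 12.

3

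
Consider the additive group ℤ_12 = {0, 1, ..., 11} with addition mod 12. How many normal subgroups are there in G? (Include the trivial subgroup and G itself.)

6

G is abelian, so every subgroup is normal.
G has 6 subgroups in total, hence 6 normal subgroups.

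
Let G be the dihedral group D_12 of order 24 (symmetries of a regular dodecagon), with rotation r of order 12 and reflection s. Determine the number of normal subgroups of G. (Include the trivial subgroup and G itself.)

G has 34 subgroups. Checking conjugation-invariance by order — order 1: 1/1 normal; order 2: 1/13 normal; order 3: 1/1 normal; order 4: 1/7 normal; order 6: 1/5 normal; order 8: 0/3 normal; order 12: 3/3 normal; order 24: 1/1 normal.
Total normal subgroups: 9.

9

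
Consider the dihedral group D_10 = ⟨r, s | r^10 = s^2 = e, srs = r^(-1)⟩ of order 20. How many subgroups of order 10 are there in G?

|G| = 20 and 10 | 20, so subgroups of order 10 are possible by Lagrange.
The subgroups of order 10 are: {e, r, r^2, r^3, r^4, r^5, r^6, r^7, r^8, r^9}; {e, r^2, r^4, r^6, r^8, s, r^2s, r^4s, r^6s, r^8s}; {e, r^2, r^4, r^6, r^8, rs, r^3s, r^5s, r^7s, r^9s}.
So G has 3 subgroups of order 10.

3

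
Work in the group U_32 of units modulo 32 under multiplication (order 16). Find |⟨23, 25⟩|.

|⟨23⟩| = 4 and |⟨25⟩| = 4, so |H| is a multiple of lcm(4, 4) = 4 and divides |G| = 16.
Closing under the operation: H = {1, 7, 9, 15, 17, 23, 25, 31}, so |H| = 8.

8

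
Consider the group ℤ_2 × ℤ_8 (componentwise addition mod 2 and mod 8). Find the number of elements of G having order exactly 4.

4

An element (a,b) has order lcm(ord(a), ord(b)); count pairs with lcm equal to 4.
Enumerating gives 4 such elements.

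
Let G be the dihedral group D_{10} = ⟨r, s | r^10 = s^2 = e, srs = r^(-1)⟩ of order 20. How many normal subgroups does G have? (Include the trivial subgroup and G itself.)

7

G has 22 subgroups. Checking conjugation-invariance by order — order 1: 1/1 normal; order 2: 1/11 normal; order 4: 0/5 normal; order 5: 1/1 normal; order 10: 3/3 normal; order 20: 1/1 normal.
Total normal subgroups: 7.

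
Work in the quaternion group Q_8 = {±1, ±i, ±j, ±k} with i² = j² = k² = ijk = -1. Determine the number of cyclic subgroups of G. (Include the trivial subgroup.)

5

A cyclic subgroup of order d is generated by each of its φ(d) elements of order d, so the cyclic subgroups of order d number (#elements of order d)/φ(d).
Cyclic subgroups by order — order 1: 1; order 2: 1; order 4: 3.
Total: 5.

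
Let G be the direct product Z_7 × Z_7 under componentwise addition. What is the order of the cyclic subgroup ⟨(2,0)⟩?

7

The order of (2,0) in Z_7 × Z_7 is lcm(ord(2) in Z_7, ord(0) in Z_7).
ord(2) = 7 and ord(0) = 1, so |⟨(2,0)⟩| = lcm(7, 1) = 7.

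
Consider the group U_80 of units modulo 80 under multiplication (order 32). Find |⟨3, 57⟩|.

16

|⟨3⟩| = 4 and |⟨57⟩| = 4, so |H| is a multiple of lcm(4, 4) = 4 and divides |G| = 32.
Closing under the operation: H = {1, 3, 9, 11, 17, 19, 27, 33, 41, 43, 49, 51, 57, 59, 67, 73}, so |H| = 16.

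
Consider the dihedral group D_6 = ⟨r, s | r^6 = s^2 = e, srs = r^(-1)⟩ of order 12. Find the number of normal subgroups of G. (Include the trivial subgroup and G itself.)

7

G has 16 subgroups. Checking conjugation-invariance by order — order 1: 1/1 normal; order 2: 1/7 normal; order 3: 1/1 normal; order 4: 0/3 normal; order 6: 3/3 normal; order 12: 1/1 normal.
Total normal subgroups: 7.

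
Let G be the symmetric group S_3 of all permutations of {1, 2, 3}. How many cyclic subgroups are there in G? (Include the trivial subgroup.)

5

Group the elements of G by the cyclic subgroup they generate; each cyclic subgroup of order d accounts for φ(d) elements.
Cyclic subgroups by order — order 1: 1; order 2: 3; order 3: 1.
Total: 5.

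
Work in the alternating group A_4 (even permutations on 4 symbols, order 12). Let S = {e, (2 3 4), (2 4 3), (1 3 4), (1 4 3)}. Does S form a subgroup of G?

No

|S| = 5 does not divide |G| = 12, so by Lagrange S is not a subgroup.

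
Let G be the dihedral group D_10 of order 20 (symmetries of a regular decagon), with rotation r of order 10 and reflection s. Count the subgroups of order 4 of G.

5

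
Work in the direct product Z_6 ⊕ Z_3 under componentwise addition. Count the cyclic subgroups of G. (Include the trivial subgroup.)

10

A cyclic subgroup of order d is generated by each of its φ(d) elements of order d, so the cyclic subgroups of order d number (#elements of order d)/φ(d).
Cyclic subgroups by order — order 1: 1; order 2: 1; order 3: 4; order 6: 4.
Total: 10.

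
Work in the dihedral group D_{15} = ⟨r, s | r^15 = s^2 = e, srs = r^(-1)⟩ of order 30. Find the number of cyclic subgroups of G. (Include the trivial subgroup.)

19

Group the elements of G by the cyclic subgroup they generate; each cyclic subgroup of order d accounts for φ(d) elements.
Cyclic subgroups by order — order 1: 1; order 2: 15; order 3: 1; order 5: 1; order 15: 1.
Total: 19.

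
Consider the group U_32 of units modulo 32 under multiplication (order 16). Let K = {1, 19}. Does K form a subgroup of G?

No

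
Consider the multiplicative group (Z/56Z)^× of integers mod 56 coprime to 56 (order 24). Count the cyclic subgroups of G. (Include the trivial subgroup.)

16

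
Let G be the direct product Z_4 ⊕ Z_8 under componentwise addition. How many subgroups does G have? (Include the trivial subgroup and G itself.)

|G| = 32, so by Lagrange every subgroup order divides 32. Divisors: 1, 2, 4, 8, 16, 32.
Subgroups by order — order 1: 1; order 2: 3; order 4: 7; order 8: 7; order 16: 3; order 32: 1.
Total: 1 + 3 + 7 + 7 + 3 + 1 = 22.

22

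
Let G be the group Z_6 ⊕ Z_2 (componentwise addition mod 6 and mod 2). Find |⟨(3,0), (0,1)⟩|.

4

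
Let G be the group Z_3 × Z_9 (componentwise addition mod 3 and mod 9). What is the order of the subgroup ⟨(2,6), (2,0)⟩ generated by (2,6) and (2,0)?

|⟨(2,6)⟩| = 3 and |⟨(2,0)⟩| = 3, so |H| is a multiple of lcm(3, 3) = 3 and divides |G| = 27.
Closing under the operation: H = {(0,0), (0,3), (0,6), (1,0), (1,3), (1,6), (2,0), (2,3), (2,6)}, so |H| = 9.

9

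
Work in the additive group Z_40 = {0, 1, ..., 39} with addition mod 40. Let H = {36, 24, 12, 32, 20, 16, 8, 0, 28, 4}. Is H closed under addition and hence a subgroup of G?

|H| = 10 divides |G| = 40, consistent with Lagrange.
H contains the identity, every element's inverse is in H, and H is closed under +: it is a subgroup.
In fact H = ⟨4⟩.

Yes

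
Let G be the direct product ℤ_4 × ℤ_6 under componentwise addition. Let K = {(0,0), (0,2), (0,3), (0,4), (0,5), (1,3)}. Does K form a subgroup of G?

(0,5) ∈ K but its inverse (0,1) ∉ K, so K is not a subgroup.

No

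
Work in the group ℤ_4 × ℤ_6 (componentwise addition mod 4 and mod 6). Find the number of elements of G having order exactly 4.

An element (a,b) has order lcm(ord(a), ord(b)); count pairs with lcm equal to 4.
Enumerating gives 4 such elements.

4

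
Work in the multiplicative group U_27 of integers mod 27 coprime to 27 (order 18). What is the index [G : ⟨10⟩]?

6

|⟨10⟩| = 3 and |G| = 18.
By Lagrange, [G : H] = |G|/|H| = 18/3 = 6.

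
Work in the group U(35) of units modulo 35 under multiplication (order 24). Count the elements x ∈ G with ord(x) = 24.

0

No element of G has order 24 (even though 24 | 24).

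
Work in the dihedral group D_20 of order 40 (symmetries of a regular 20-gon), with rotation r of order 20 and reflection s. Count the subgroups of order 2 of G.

21

|G| = 40 and 2 | 40, so subgroups of order 2 are possible by Lagrange.
The subgroups of order 2 are: {e, r^10}; {e, r^10s}; {e, r^11s}; {e, r^12s}; … (21 in all).
So G has 21 subgroups of order 2.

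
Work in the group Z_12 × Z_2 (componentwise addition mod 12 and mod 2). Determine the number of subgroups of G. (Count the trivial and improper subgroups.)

16

|G| = 24, so by Lagrange every subgroup order divides 24. Divisors: 1, 2, 3, 4, 6, 8, 12, 24.
Subgroups by order — order 1: 1; order 2: 3; order 3: 1; order 4: 3; order 6: 3; order 8: 1; order 12: 3; order 24: 1.
Total: 1 + 3 + 1 + 3 + 3 + 1 + 3 + 1 = 16.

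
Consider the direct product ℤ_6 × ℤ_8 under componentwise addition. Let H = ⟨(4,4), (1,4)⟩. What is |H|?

|⟨(4,4)⟩| = 6 and |⟨(1,4)⟩| = 6, so |H| is a multiple of lcm(6, 6) = 6 and divides |G| = 48.
Closing under the operation: H = {(0,0), (0,4), (1,0), (1,4), (2,0), (2,4), (3,0), (3,4), (4,0), (4,4), (5,0), (5,4)}, so |H| = 12.

12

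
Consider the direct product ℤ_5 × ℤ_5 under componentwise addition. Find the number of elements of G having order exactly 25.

0

An element (a,b) has order lcm(ord(a), ord(b)); count pairs with lcm equal to 25.
Enumerating gives 0 such elements.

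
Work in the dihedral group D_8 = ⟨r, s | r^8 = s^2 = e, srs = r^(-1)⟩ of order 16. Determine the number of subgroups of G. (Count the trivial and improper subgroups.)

19

|G| = 16, so by Lagrange every subgroup order divides 16. Divisors: 1, 2, 4, 8, 16.
Subgroups by order — order 1: 1; order 2: 9; order 4: 5; order 8: 3; order 16: 1.
Total: 1 + 9 + 5 + 3 + 1 = 19.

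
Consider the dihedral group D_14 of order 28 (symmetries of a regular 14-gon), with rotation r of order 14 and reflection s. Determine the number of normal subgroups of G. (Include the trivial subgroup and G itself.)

G has 28 subgroups. Checking conjugation-invariance by order — order 1: 1/1 normal; order 2: 1/15 normal; order 4: 0/7 normal; order 7: 1/1 normal; order 14: 3/3 normal; order 28: 1/1 normal.
Total normal subgroups: 7.

7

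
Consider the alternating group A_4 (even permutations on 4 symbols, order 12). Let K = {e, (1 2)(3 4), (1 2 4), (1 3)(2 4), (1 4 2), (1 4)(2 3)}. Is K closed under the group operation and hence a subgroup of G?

Closure fails: (1 2 4) ∘ (1 2)(3 4) = (1 4 3) ∉ K. So K is not a subgroup.

No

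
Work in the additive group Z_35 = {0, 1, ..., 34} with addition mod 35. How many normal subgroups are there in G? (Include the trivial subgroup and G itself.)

G is abelian, so every subgroup is normal.
G has 4 subgroups in total, hence 4 normal subgroups.

4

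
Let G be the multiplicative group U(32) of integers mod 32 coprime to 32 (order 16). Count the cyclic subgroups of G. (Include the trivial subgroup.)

Each element a generates a cyclic subgroup ⟨a⟩; distinct elements may generate the same one (a cyclic group of order d has φ(d) generators).
Cyclic subgroups by order — order 1: 1; order 2: 3; order 4: 2; order 8: 2.
Total: 8.

8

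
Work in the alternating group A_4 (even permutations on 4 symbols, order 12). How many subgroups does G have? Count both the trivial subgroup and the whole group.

10

|G| = 12, so by Lagrange every subgroup order divides 12. Divisors: 1, 2, 3, 4, 6, 12.
Subgroups by order — order 1: 1; order 2: 3; order 3: 4; order 4: 1; order 6: 0; order 12: 1.
Total: 1 + 3 + 4 + 1 + 0 + 1 = 10.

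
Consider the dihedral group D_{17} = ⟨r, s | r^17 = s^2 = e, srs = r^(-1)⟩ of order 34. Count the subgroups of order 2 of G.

17

|G| = 34 and 2 | 34, so subgroups of order 2 are possible by Lagrange.
The subgroups of order 2 are: {e, r^10s}; {e, r^11s}; {e, r^12s}; {e, r^13s}; … (17 in all).
So G has 17 subgroups of order 2.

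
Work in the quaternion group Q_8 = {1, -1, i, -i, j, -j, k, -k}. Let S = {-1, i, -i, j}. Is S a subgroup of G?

The identity 1 ∉ S, so S is not a subgroup.

No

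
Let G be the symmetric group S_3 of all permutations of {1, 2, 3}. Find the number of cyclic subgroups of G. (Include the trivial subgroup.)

Each element a generates a cyclic subgroup ⟨a⟩; distinct elements may generate the same one (a cyclic group of order d has φ(d) generators).
Cyclic subgroups by order — order 1: 1; order 2: 3; order 3: 1.
Total: 5.

5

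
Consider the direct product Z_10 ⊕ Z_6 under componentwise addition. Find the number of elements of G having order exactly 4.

An element (a,b) has order lcm(ord(a), ord(b)); count pairs with lcm equal to 4.
Enumerating gives 0 such elements.

0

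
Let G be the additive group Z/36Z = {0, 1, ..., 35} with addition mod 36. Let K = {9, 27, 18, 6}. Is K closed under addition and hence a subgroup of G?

No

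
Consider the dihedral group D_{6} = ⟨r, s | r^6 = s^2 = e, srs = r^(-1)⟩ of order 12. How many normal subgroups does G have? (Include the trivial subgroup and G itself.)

7

G has 16 subgroups. Checking conjugation-invariance by order — order 1: 1/1 normal; order 2: 1/7 normal; order 3: 1/1 normal; order 4: 0/3 normal; order 6: 3/3 normal; order 12: 1/1 normal.
Total normal subgroups: 7.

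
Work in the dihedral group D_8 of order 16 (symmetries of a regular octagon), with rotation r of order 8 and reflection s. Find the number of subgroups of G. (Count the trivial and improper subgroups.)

|G| = 16, so by Lagrange every subgroup order divides 16. Divisors: 1, 2, 4, 8, 16.
Subgroups by order — order 1: 1; order 2: 9; order 4: 5; order 8: 3; order 16: 1.
Total: 1 + 9 + 5 + 3 + 1 = 19.

19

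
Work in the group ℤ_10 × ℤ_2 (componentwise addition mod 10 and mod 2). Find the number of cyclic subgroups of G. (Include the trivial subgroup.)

Group the elements of G by the cyclic subgroup they generate; each cyclic subgroup of order d accounts for φ(d) elements.
Cyclic subgroups by order — order 1: 1; order 2: 3; order 5: 1; order 10: 3.
Total: 8.

8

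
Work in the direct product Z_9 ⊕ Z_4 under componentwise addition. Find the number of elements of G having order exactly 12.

An element (a,b) has order lcm(ord(a), ord(b)); count pairs with lcm equal to 12.
Enumerating gives 4 such elements.

4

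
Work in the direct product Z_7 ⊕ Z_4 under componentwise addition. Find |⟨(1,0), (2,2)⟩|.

14

|⟨(1,0)⟩| = 7 and |⟨(2,2)⟩| = 14, so |H| is a multiple of lcm(7, 14) = 14 and divides |G| = 28.
Closing under the operation: H = {(0,0), (0,2), (1,0), (1,2), (2,0), (2,2), (3,0), (3,2), (4,0), (4,2), (5,0), (5,2), (6,0), (6,2)}, so |H| = 14.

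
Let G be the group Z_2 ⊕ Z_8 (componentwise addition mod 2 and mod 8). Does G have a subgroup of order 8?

8 | 16. A subgroup of order 8 is {(0,0), (0,1), (0,2), (0,3), (0,4), (0,5), (0,6), (0,7)}.

Yes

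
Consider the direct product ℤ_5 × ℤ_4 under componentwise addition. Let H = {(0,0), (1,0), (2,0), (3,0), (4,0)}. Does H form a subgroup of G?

|H| = 5 divides |G| = 20, consistent with Lagrange.
H contains the identity, every element's inverse is in H, and H is closed under +: it is a subgroup.
In fact H = ⟨(4,0)⟩.

Yes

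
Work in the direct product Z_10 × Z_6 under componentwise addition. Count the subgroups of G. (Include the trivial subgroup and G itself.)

20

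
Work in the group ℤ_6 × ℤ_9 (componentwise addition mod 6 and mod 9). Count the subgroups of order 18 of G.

|G| = 54 and 18 | 54, so subgroups of order 18 are possible by Lagrange.
The subgroups of order 18 are: {(0,0), (0,1), (0,2), (0,3), (0,4), (0,5), (0,6), (0,7), (0,8), (3,0), (3,1), (3,2), (3,3), (3,4), (3,5), (3,6), (3,7), (3,8)}; {(0,0), (0,3), (0,6), (1,0), (1,3), (1,6), (2,0), (2,3), (2,6), (3,0), (3,3), (3,6), (4,0), (4,3), (4,6), (5,0), (5,3), (5,6)}; {(0,0), (0,3), (0,6), (1,1), (1,4), (1,7), (2,2), (2,5), (2,8), (3,0), (3,3), (3,6), (4,1), (4,4), (4,7), (5,2), (5,5), (5,8)}; {(0,0), (0,3), (0,6), (1,2), (1,5), (1,8), (2,1), (2,4), (2,7), (3,0), (3,3), (3,6), (4,2), (4,5), (4,8), (5,1), (5,4), (5,7)}.
So G has 4 subgroups of order 18.

4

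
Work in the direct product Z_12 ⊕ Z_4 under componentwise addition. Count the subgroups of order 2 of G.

|G| = 48 and 2 | 48, so subgroups of order 2 are possible by Lagrange.
The subgroups of order 2 are: {(0,0), (0,2)}; {(0,0), (6,0)}; {(0,0), (6,2)}.
So G has 3 subgroups of order 2.

3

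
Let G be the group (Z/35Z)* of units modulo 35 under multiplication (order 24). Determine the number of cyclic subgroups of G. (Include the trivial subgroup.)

12

Each element a generates a cyclic subgroup ⟨a⟩; distinct elements may generate the same one (a cyclic group of order d has φ(d) generators).
Cyclic subgroups by order — order 1: 1; order 2: 3; order 3: 1; order 4: 2; order 6: 3; order 12: 2.
Total: 12.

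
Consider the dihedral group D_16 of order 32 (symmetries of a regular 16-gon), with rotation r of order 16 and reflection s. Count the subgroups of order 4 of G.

9

|G| = 32 and 4 | 32, so subgroups of order 4 are possible by Lagrange.
The subgroups of order 4 are: {e, r^8, r^2s, r^10s}; {e, r^8, r^3s, r^11s}; {e, r^4, r^8, r^12}; {e, r^8, r^4s, r^12s}; … (9 in all).
So G has 9 subgroups of order 4.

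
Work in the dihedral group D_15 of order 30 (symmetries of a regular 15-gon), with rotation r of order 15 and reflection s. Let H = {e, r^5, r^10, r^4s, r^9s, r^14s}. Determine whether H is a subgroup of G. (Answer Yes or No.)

Yes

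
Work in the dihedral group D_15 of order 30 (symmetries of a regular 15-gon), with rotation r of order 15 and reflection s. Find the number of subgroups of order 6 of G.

5

|G| = 30 and 6 | 30, so subgroups of order 6 are possible by Lagrange.
The subgroups of order 6 are: {e, r^5, r^10, s, r^5s, r^10s}; {e, r^5, r^10, rs, r^6s, r^11s}; {e, r^5, r^10, r^2s, r^7s, r^12s}; {e, r^5, r^10, r^3s, r^8s, r^13s}; … (5 in all).
So G has 5 subgroups of order 6.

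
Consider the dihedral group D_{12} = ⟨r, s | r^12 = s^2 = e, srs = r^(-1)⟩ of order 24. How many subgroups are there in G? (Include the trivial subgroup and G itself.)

|G| = 24, so by Lagrange every subgroup order divides 24. Divisors: 1, 2, 3, 4, 6, 8, 12, 24.
Subgroups by order — order 1: 1; order 2: 13; order 3: 1; order 4: 7; order 6: 5; order 8: 3; order 12: 3; order 24: 1.
Total: 1 + 13 + 1 + 7 + 5 + 3 + 3 + 1 = 34.

34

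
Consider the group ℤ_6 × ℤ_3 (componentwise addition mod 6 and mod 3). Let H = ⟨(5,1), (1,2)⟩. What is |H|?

6

|⟨(5,1)⟩| = 6 and |⟨(1,2)⟩| = 6, so |H| is a multiple of lcm(6, 6) = 6 and divides |G| = 18.
Closing under the operation: H = {(0,0), (1,2), (2,1), (3,0), (4,2), (5,1)}, so |H| = 6.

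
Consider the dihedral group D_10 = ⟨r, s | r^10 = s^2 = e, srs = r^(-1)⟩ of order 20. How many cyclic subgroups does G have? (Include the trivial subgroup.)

A cyclic subgroup of order d is generated by each of its φ(d) elements of order d, so the cyclic subgroups of order d number (#elements of order d)/φ(d).
Cyclic subgroups by order — order 1: 1; order 2: 11; order 5: 1; order 10: 1.
Total: 14.

14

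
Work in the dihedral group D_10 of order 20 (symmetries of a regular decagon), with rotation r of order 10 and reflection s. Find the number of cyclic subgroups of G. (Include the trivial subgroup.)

A cyclic subgroup of order d is generated by each of its φ(d) elements of order d, so the cyclic subgroups of order d number (#elements of order d)/φ(d).
Cyclic subgroups by order — order 1: 1; order 2: 11; order 5: 1; order 10: 1.
Total: 14.

14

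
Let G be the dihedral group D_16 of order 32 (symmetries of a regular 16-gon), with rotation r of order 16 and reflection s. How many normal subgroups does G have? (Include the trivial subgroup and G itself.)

8

G has 36 subgroups. Checking conjugation-invariance by order — order 1: 1/1 normal; order 2: 1/17 normal; order 4: 1/9 normal; order 8: 1/5 normal; order 16: 3/3 normal; order 32: 1/1 normal.
Total normal subgroups: 8.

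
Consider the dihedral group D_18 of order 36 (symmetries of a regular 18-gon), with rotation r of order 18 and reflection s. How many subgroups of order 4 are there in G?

9

|G| = 36 and 4 | 36, so subgroups of order 4 are possible by Lagrange.
The subgroups of order 4 are: {e, r^9, rs, r^10s}; {e, r^9, r^2s, r^11s}; {e, r^9, r^3s, r^12s}; {e, r^9, r^4s, r^13s}; … (9 in all).
So G has 9 subgroups of order 4.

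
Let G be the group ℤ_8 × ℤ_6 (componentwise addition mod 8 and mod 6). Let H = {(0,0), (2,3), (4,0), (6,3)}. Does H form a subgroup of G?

Yes

|H| = 4 divides |G| = 48, consistent with Lagrange.
H contains the identity, every element's inverse is in H, and H is closed under +: it is a subgroup.
In fact H = ⟨(2,3)⟩.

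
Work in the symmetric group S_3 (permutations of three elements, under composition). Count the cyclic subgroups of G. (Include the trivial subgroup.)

A cyclic subgroup of order d is generated by each of its φ(d) elements of order d, so the cyclic subgroups of order d number (#elements of order d)/φ(d).
Cyclic subgroups by order — order 1: 1; order 2: 3; order 3: 1.
Total: 5.

5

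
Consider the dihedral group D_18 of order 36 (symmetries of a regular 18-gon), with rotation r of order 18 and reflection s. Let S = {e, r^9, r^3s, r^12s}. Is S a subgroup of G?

Yes

|S| = 4 divides |G| = 36, consistent with Lagrange.
S contains the identity, every element's inverse is in S, and S is closed under ·: it is a subgroup.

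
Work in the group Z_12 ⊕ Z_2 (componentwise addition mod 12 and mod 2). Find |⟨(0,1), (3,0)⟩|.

8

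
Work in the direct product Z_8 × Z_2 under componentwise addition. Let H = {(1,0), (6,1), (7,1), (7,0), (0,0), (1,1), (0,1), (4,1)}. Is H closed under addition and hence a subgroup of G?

(6,1) ∈ H but its inverse (2,1) ∉ H, so H is not a subgroup.

No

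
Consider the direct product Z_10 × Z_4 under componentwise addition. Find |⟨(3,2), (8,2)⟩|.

|⟨(3,2)⟩| = 10 and |⟨(8,2)⟩| = 10, so |H| is a multiple of lcm(10, 10) = 10 and divides |G| = 40.
Closing under the operation: H = {(0,0), (0,2), (1,0), (1,2), (2,0), (2,2), (3,0), (3,2), (4,0), (4,2), (5,0), (5,2), (6,0), (6,2), (7,0), (7,2), (8,0), (8,2), (9,0), (9,2)}, so |H| = 20.

20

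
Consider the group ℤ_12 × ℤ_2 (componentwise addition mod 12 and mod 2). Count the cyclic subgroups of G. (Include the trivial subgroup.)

12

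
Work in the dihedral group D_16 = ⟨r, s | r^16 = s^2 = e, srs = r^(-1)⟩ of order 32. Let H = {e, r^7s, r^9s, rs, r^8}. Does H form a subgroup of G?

|H| = 5 does not divide |G| = 32, so by Lagrange H is not a subgroup.

No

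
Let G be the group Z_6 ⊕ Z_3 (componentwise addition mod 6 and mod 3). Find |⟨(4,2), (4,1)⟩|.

9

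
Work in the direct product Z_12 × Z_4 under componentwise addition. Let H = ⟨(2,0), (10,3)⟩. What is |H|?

24

|⟨(2,0)⟩| = 6 and |⟨(10,3)⟩| = 12, so |H| is a multiple of lcm(6, 12) = 12 and divides |G| = 48.
Closing under the operation: H = {(0,0), (0,1), (0,2), (0,3), (2,0), (2,1), (2,2), (2,3), (4,0), (4,1), (4,2), (4,3), (6,0), (6,1), (6,2), (6,3), (8,0), (8,1), (8,2), (8,3), (10,0), (10,1), (10,2), (10,3)}, so |H| = 24.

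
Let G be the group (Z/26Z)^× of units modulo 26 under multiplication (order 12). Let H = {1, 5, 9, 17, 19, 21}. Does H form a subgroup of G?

No

17 ∈ H but its inverse 23 ∉ H, so H is not a subgroup.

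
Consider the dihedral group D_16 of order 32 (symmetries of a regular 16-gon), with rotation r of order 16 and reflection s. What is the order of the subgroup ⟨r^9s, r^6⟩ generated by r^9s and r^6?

16

|⟨r^9s⟩| = 2 and |⟨r^6⟩| = 8, so |H| is a multiple of lcm(2, 8) = 8 and divides |G| = 32.
Closing under the operation: H = {e, r^2, r^4, r^6, r^8, r^10, r^12, r^14, rs, r^3s, r^5s, r^7s, r^9s, r^11s, r^13s, r^15s}, so |H| = 16.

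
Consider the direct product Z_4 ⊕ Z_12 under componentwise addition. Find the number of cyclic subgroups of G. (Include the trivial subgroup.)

Each element a generates a cyclic subgroup ⟨a⟩; distinct elements may generate the same one (a cyclic group of order d has φ(d) generators).
Cyclic subgroups by order — order 1: 1; order 2: 3; order 3: 1; order 4: 6; order 6: 3; order 12: 6.
Total: 20.

20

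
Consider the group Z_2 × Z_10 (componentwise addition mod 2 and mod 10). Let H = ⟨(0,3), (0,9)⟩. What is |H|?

|⟨(0,3)⟩| = 10 and |⟨(0,9)⟩| = 10, so |H| is a multiple of lcm(10, 10) = 10 and divides |G| = 20.
Closing under the operation: H = {(0,0), (0,1), (0,2), (0,3), (0,4), (0,5), (0,6), (0,7), (0,8), (0,9)}, so |H| = 10.

10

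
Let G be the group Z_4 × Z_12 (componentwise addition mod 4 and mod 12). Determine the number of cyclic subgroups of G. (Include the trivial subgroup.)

A cyclic subgroup of order d is generated by each of its φ(d) elements of order d, so the cyclic subgroups of order d number (#elements of order d)/φ(d).
Cyclic subgroups by order — order 1: 1; order 2: 3; order 3: 1; order 4: 6; order 6: 3; order 12: 6.
Total: 20.

20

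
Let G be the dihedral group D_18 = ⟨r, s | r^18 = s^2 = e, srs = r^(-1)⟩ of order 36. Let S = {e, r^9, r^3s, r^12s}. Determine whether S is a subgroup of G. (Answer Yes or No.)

Yes

|S| = 4 divides |G| = 36, consistent with Lagrange.
S contains the identity, every element's inverse is in S, and S is closed under ·: it is a subgroup.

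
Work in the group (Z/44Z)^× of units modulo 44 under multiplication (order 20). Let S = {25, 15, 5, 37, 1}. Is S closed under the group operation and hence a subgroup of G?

No

5 ∈ S but its inverse 9 ∉ S, so S is not a subgroup.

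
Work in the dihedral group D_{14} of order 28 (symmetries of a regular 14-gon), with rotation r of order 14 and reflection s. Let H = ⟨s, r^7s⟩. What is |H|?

4

|⟨s⟩| = 2 and |⟨r^7s⟩| = 2, so |H| is a multiple of lcm(2, 2) = 2 and divides |G| = 28.
Closing under the operation: H = {e, r^7, s, r^7s}, so |H| = 4.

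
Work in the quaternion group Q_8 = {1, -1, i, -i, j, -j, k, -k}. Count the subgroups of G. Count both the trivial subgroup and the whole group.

6

|G| = 8, so by Lagrange every subgroup order divides 8. Divisors: 1, 2, 4, 8.
Subgroups by order — order 1: 1; order 2: 1; order 4: 3; order 8: 1.
Total: 1 + 1 + 3 + 1 = 6.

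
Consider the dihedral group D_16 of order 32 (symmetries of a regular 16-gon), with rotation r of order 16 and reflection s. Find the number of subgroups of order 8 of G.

|G| = 32 and 8 | 32, so subgroups of order 8 are possible by Lagrange.
The subgroups of order 8 are: {e, r^2, r^4, r^6, r^8, r^10, r^12, r^14}; {e, r^4, r^8, r^12, r^2s, r^6s, r^10s, r^14s}; {e, r^4, r^8, r^12, r^3s, r^7s, r^11s, r^15s}; {e, r^4, r^8, r^12, s, r^4s, r^8s, r^12s}; … (5 in all).
So G has 5 subgroups of order 8.

5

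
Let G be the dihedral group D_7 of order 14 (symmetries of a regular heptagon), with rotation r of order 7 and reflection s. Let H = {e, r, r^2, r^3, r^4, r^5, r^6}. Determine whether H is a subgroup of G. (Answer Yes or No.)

|H| = 7 divides |G| = 14, consistent with Lagrange.
H contains the identity, every element's inverse is in H, and H is closed under ·: it is a subgroup.
In fact H = ⟨r^4⟩.

Yes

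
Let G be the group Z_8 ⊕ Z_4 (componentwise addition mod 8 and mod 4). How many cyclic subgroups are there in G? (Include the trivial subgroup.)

14

Each element a generates a cyclic subgroup ⟨a⟩; distinct elements may generate the same one (a cyclic group of order d has φ(d) generators).
Cyclic subgroups by order — order 1: 1; order 2: 3; order 4: 6; order 8: 4.
Total: 14.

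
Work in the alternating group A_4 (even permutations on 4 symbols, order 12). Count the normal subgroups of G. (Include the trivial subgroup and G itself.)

G has 10 subgroups. Checking conjugation-invariance by order — order 1: 1/1 normal; order 2: 0/3 normal; order 3: 0/4 normal; order 4: 1/1 normal; order 12: 1/1 normal.
Total normal subgroups: 3.

3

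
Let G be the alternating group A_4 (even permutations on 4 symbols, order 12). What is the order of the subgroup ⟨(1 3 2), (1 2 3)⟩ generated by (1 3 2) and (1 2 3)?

3

|⟨(1 3 2)⟩| = 3 and |⟨(1 2 3)⟩| = 3, so |H| is a multiple of lcm(3, 3) = 3 and divides |G| = 12.
Closing under the operation: H = {e, (1 2 3), (1 3 2)}, so |H| = 3.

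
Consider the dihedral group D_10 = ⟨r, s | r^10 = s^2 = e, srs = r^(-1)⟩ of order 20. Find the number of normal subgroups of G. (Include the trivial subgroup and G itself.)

G has 22 subgroups. Checking conjugation-invariance by order — order 1: 1/1 normal; order 2: 1/11 normal; order 4: 0/5 normal; order 5: 1/1 normal; order 10: 3/3 normal; order 20: 1/1 normal.
Total normal subgroups: 7.

7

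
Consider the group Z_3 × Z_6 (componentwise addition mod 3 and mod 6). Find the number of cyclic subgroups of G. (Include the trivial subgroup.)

10

Group the elements of G by the cyclic subgroup they generate; each cyclic subgroup of order d accounts for φ(d) elements.
Cyclic subgroups by order — order 1: 1; order 2: 1; order 3: 4; order 6: 4.
Total: 10.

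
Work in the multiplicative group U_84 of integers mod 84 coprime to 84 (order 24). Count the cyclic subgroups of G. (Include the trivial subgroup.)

Each element a generates a cyclic subgroup ⟨a⟩; distinct elements may generate the same one (a cyclic group of order d has φ(d) generators).
Cyclic subgroups by order — order 1: 1; order 2: 7; order 3: 1; order 6: 7.
Total: 16.

16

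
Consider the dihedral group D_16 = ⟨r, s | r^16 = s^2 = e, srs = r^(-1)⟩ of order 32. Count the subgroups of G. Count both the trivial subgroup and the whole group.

36

|G| = 32, so by Lagrange every subgroup order divides 32. Divisors: 1, 2, 4, 8, 16, 32.
Subgroups by order — order 1: 1; order 2: 17; order 4: 9; order 8: 5; order 16: 3; order 32: 1.
Total: 1 + 17 + 9 + 5 + 3 + 1 = 36.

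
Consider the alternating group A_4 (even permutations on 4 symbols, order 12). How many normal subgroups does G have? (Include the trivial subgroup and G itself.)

3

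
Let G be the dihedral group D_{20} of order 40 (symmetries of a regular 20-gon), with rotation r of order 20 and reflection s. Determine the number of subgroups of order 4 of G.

11

|G| = 40 and 4 | 40, so subgroups of order 4 are possible by Lagrange.
The subgroups of order 4 are: {e, r^10, s, r^10s}; {e, r^10, rs, r^11s}; {e, r^10, r^2s, r^12s}; {e, r^10, r^3s, r^13s}; … (11 in all).
So G has 11 subgroups of order 4.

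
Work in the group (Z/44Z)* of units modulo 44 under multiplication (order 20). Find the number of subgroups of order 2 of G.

|G| = 20 and 2 | 20, so subgroups of order 2 are possible by Lagrange.
The subgroups of order 2 are: {1, 21}; {1, 23}; {1, 43}.
So G has 3 subgroups of order 2.

3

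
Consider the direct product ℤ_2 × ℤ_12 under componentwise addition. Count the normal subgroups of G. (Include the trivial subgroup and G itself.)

16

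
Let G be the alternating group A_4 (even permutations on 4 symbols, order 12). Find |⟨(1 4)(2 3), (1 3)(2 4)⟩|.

4

|⟨(1 4)(2 3)⟩| = 2 and |⟨(1 3)(2 4)⟩| = 2, so |H| is a multiple of lcm(2, 2) = 2 and divides |G| = 12.
Closing under the operation: H = {e, (1 2)(3 4), (1 3)(2 4), (1 4)(2 3)}, so |H| = 4.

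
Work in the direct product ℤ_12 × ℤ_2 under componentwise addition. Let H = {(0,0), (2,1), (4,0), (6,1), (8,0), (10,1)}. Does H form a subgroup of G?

Yes

|H| = 6 divides |G| = 24, consistent with Lagrange.
H contains the identity, every element's inverse is in H, and H is closed under +: it is a subgroup.
In fact H = ⟨(2,1)⟩.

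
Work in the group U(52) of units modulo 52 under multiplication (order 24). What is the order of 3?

6

Compute successive powers of 3 mod 52: 3, 9, 27, 29, 35, 1; 3^6 ≡ 1 (mod 52).
So |⟨3⟩| = 6.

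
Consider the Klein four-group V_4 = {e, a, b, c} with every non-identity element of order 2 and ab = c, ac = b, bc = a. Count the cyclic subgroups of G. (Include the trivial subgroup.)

A cyclic subgroup of order d is generated by each of its φ(d) elements of order d, so the cyclic subgroups of order d number (#elements of order d)/φ(d).
Cyclic subgroups by order — order 1: 1; order 2: 3.
Total: 4.

4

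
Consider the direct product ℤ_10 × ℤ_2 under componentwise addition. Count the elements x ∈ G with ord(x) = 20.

0

An element (a,b) has order lcm(ord(a), ord(b)); count pairs with lcm equal to 20.
Enumerating gives 0 such elements.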